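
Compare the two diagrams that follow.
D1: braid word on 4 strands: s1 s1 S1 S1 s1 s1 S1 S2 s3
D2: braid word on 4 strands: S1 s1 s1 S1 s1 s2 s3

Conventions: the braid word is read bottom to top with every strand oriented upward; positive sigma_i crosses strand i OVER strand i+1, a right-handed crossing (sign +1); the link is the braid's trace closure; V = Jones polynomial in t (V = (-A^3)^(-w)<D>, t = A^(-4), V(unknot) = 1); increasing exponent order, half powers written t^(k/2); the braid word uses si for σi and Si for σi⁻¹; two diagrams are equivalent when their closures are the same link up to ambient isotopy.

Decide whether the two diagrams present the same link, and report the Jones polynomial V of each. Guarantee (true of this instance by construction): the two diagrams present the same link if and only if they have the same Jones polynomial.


equivalent: yes
D1 (bracket -A^3; 9 crossings at w = +1): V = 1
D2 (bracket -A^9; 7 crossings at w = +3): V = 1
key observation: all 2 diagrams share one V(t), hence one class


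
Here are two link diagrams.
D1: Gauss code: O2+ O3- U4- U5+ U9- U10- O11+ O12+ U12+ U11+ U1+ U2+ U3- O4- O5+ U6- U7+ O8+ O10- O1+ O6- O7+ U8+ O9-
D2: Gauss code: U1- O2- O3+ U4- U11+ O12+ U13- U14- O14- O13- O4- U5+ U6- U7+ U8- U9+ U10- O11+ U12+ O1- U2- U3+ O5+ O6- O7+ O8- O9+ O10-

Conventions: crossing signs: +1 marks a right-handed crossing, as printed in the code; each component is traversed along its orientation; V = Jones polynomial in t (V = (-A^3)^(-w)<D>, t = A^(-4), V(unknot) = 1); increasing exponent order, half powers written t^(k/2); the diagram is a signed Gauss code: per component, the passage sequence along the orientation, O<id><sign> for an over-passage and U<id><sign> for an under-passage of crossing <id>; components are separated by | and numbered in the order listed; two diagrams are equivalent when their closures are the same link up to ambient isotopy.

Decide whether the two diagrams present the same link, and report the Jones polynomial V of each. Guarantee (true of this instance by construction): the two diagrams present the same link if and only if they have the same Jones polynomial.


equivalent: yes
D1 (bracket A^6; 12 crossings at w = +2): V = 1
D2 (bracket A^-6; 14 crossings at w = -2): V = 1
key observation: all 2 diagrams share one V(t), hence one class


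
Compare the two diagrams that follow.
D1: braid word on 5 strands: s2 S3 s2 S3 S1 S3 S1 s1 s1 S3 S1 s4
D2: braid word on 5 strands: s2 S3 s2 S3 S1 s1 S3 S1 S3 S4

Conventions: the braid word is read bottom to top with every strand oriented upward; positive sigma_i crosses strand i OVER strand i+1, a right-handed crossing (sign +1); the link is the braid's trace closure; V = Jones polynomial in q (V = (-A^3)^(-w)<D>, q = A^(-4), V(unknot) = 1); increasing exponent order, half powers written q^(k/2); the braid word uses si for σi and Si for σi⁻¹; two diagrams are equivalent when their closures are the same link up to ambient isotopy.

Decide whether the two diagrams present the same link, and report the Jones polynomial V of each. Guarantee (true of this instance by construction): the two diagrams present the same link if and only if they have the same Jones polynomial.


equivalent: yes
D1 (bracket A^-10 - A^-6 + 2A^-2 - 2A^2 + 2A^6 - 2A^10 + A^14; 12 crossings at w = -2): V = q^-5 - 2q^-4 + 2q^-3 - 2q^-2 + 2q^-1 - 1 + q
V(D2) = q^-5 - 2q^-4 + 2q^-3 - 2q^-2 + 2q^-1 - 1 + q  [10 crossings, <D> = A^-16 - A^-12 + 2A^-8 - 2A^-4 + 2 - 2A^4 + A^8, w = -4]
observation: one V(q) for all 2 diagrams — one class (guaranteed)


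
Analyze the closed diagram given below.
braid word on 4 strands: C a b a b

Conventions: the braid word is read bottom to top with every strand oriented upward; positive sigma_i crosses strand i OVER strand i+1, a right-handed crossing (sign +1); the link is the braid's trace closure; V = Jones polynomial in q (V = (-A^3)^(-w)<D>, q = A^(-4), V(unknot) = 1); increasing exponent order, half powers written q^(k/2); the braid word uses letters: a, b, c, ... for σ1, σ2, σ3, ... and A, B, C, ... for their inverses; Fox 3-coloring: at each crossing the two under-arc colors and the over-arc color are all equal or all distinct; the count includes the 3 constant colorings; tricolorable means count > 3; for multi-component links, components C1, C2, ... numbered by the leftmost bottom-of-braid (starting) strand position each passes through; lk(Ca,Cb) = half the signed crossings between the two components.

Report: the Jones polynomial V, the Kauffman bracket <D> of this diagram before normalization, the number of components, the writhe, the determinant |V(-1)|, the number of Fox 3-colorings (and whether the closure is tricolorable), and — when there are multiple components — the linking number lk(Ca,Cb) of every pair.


V = q + q^3 - q^4
<D> = A^-7 - A^-3 - A^5 (w = +3)
1 component over 5 crossings, w = +3
9 Fox colorings among 3^5, |V(-1)| = 3: tricolorable
why: w = +3 shifts under R1 moves; the (-A^3)^(-3) factor cancels that in V


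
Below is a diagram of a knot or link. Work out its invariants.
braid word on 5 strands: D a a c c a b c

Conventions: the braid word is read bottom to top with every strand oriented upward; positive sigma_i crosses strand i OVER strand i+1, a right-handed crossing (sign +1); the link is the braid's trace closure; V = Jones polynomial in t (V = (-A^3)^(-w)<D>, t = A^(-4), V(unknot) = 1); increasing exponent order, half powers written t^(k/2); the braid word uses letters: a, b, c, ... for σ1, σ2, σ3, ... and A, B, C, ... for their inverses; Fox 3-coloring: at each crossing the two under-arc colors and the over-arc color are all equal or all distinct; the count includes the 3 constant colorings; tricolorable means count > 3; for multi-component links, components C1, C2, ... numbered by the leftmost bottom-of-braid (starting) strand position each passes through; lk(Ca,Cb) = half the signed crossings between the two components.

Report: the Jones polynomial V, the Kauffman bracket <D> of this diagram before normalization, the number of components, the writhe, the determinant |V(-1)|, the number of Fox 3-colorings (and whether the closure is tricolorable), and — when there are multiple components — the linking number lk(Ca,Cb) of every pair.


Jones polynomial: V(t) = t^2 + 2t^4 - 2t^5 + t^6 - 2t^7 + t^8
<D> = A^-14 - 2A^-10 + A^-6 - 2A^-2 + 2A^2 + A^10; writhe +6
components 1, writhe +6 (8 crossings)
3-colorings: 27 of 3^8, det 9 — tricolorable
note: |V(-1)| = 9: so tricolorable, since 3 divides 9


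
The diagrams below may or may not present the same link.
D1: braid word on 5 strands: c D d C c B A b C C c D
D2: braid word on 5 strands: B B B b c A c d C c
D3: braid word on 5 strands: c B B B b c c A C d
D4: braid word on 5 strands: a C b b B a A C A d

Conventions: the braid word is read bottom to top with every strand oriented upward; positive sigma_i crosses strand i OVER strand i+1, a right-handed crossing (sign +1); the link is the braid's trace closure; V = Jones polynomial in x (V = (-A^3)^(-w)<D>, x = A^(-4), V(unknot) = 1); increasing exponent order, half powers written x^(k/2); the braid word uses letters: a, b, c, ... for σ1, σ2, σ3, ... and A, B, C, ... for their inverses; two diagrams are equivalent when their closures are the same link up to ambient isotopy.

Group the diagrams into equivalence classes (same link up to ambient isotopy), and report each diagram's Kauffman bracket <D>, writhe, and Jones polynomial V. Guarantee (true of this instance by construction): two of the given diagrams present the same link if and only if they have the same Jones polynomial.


classes: {D1} | {D2, D3} | {D4}
V(D1) = x^-1 + 2 + x  [12 crossings, <D> = A^-10 + 2A^-6 + A^-2, w = -2]
V(D2) = x^-2 + 2 + x^2  (w 0, c 10, <D> = A^-8 + 2 + A^8)
V(D3) = x^-2 + 2 + x^2  (w 0, c 10, <D> = A^-8 + 2 + A^8)
V(D4) = x^-3 + x^-2 + x^-1 + 1  [10 crossings, <D> = 1 + A^4 + A^8 + A^12, w = 0]
note: comparing 4 Jones polynomials yields 3 groups


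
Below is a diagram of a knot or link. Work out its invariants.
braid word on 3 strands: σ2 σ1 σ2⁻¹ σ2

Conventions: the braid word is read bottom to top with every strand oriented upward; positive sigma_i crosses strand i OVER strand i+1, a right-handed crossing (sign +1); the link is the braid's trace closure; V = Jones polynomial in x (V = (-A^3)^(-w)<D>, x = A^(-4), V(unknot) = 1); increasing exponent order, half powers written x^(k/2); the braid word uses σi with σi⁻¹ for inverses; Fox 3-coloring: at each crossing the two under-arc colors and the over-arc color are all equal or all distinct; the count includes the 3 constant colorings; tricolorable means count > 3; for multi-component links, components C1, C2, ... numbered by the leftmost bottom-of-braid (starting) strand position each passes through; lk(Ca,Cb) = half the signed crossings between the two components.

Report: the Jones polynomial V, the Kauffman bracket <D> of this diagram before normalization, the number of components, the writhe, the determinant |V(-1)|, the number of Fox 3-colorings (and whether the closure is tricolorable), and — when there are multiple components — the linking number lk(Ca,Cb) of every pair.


V = 1
<D> = A^6 (w = +2)
1 component over 4 crossings, w = +2
3 Fox colorings among 3^4, |V(-1)| = 1: not tricolorable
why: w = +2 shifts under R1 moves; the (-A^3)^(-2) factor cancels that in V


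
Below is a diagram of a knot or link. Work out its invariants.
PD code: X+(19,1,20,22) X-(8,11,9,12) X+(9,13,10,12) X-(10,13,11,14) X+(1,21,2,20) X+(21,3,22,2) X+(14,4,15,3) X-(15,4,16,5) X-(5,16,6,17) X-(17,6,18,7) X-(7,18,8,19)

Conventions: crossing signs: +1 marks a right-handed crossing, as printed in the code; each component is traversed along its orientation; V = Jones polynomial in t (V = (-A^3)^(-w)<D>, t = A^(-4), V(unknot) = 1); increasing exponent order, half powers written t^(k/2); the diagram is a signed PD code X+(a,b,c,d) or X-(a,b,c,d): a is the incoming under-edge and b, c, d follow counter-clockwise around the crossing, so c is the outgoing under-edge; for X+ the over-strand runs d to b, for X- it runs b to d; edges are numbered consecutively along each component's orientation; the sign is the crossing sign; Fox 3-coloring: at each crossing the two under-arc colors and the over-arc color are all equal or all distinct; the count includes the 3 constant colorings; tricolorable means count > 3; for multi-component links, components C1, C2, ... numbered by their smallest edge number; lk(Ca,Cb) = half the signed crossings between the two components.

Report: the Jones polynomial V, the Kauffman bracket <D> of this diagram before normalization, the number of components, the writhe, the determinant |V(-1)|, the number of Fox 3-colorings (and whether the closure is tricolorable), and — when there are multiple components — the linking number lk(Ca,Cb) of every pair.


V(t) = -t^-3 + t^-2 - t^-1 + 3 - t + t^2 - t^3
bracket: A^-15 - A^-11 + A^-7 - 3A^-3 + A - A^5 + A^9, w = -1
1 component, writhe -1, over 11 crossings
det 9, colorings 27 of 3^11 — tricolorable
observation: the span of V is 6, forcing >= 6 crossings in any diagram


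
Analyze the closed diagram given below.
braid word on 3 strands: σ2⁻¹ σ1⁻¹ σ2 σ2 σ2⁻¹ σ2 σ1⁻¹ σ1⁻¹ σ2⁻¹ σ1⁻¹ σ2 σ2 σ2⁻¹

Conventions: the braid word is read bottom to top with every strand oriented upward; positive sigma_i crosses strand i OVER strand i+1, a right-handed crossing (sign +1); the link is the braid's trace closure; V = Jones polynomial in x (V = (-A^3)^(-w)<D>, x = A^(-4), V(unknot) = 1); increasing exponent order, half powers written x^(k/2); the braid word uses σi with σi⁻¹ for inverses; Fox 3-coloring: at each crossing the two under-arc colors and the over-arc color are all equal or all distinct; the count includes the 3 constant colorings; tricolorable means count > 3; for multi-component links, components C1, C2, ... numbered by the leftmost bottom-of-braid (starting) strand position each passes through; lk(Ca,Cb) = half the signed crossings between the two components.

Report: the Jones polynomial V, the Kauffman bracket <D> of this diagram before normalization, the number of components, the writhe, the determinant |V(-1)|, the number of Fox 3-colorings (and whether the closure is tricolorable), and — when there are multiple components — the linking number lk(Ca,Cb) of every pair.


V = -x^(-9/2) - x^(-5/2) + x^(-3/2) - x^(-1/2)
<D> = A^-7 - A^-3 + A + A^9 (w = -3)
2 components over 13 crossings, w = -3
lk(C1,C2): -2
3 Fox colorings among 3^13, |V(-1)| = 4: not tricolorable
why: w = -3 (over 13 crossings) is diagram-only; (-A^3)^(3) removes it from V


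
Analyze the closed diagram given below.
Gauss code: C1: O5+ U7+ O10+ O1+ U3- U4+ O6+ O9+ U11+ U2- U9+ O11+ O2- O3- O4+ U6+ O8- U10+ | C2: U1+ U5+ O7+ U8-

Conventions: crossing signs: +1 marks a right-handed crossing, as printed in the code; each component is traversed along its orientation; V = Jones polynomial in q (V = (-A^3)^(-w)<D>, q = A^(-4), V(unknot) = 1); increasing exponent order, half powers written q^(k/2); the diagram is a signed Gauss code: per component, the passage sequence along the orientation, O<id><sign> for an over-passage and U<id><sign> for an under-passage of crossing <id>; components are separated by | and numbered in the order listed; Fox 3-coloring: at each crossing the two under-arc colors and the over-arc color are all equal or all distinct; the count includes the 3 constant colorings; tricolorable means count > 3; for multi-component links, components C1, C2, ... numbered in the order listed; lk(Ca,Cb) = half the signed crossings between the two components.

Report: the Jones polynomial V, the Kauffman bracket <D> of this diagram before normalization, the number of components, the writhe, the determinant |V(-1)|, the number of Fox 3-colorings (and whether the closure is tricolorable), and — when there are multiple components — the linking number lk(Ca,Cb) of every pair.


V(q) = -q^(1/2) - q^(5/2)
bracket: A^5 + A^13, w = +5
2 components, writhe +5, over 11 crossings
lk(C1,C2) = +1
det 2, colorings 3 of 3^11 — not tricolorable
observation: span 2 respects span(V) <= c + mu - 1 = 12 for this 2-component diagram


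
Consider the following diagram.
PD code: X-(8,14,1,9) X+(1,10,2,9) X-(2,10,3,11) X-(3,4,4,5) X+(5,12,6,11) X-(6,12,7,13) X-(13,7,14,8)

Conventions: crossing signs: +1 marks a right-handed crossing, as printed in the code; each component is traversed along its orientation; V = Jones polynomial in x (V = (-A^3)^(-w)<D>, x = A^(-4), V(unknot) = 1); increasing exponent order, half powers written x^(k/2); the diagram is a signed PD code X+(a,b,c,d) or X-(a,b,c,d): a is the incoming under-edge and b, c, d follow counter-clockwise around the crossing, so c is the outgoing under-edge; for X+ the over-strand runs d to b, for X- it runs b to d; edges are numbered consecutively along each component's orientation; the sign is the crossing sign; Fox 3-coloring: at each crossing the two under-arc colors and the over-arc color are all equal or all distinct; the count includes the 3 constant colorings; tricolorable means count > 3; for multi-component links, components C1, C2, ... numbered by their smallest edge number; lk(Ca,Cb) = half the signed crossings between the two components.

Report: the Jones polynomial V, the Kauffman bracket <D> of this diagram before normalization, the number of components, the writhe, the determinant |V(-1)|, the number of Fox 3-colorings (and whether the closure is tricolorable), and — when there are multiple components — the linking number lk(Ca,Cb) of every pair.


V(x) = -x^(-5/2) - x^(-1/2)
bracket: A^-7 + A, w = -3
2 components, writhe -3, over 7 crossings
lk(C1,C2) = -1
det 2, colorings 3 of 3^7 — not tricolorable
observation: w = -3 (over 7 crossings) is diagram-only; (-A^3)^(3) removes it from V


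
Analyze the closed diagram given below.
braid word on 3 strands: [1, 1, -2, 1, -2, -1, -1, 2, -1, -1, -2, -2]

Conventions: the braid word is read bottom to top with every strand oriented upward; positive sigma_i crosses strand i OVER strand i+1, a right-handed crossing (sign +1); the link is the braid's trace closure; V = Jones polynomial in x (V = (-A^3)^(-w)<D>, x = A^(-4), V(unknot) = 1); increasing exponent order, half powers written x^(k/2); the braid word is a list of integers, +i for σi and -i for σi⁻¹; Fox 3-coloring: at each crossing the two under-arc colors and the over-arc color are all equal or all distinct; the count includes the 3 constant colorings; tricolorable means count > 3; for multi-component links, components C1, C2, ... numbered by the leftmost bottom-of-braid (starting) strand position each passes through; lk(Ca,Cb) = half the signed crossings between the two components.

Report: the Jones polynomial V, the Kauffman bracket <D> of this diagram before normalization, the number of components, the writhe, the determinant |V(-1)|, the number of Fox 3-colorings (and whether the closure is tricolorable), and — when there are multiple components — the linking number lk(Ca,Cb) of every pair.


V = x^-9 - 4x^-8 + 8x^-7 - 12x^-6 + 15x^-5 - 17x^-4 + 16x^-3 - 12x^-2 + 9x^-1 - 4 + x
<D> = A^-16 - 4A^-12 + 9A^-8 - 12A^-4 + 16 - 17A^4 + 15A^8 - 12A^12 + 8A^16 - 4A^20 + A^24 (w = -4)
1 component over 12 crossings, w = -4
9 Fox colorings among 3^12, |V(-1)| = 99: tricolorable
why: the span of V is 10, forcing >= 10 crossings in any diagram


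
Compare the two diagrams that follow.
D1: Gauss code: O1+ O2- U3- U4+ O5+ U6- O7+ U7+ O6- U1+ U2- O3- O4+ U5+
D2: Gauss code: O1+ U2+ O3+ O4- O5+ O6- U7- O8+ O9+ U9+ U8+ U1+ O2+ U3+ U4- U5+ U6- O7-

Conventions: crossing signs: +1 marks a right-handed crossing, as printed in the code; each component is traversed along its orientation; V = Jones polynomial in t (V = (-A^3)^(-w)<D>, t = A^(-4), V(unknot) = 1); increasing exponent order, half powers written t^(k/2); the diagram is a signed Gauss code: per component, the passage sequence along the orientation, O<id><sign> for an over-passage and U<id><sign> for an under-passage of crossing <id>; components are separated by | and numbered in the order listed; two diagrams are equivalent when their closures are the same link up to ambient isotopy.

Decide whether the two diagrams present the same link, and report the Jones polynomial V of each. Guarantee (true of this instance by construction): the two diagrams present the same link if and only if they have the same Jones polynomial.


equivalent: yes
V(D1) = 1  (w +1, c 7, <D> = -A^3)
D2 (bracket -A^9; 9 crossings at w = +3): V = 1
why: from 7 to 9 crossings by R-moves: one link, two diagrams


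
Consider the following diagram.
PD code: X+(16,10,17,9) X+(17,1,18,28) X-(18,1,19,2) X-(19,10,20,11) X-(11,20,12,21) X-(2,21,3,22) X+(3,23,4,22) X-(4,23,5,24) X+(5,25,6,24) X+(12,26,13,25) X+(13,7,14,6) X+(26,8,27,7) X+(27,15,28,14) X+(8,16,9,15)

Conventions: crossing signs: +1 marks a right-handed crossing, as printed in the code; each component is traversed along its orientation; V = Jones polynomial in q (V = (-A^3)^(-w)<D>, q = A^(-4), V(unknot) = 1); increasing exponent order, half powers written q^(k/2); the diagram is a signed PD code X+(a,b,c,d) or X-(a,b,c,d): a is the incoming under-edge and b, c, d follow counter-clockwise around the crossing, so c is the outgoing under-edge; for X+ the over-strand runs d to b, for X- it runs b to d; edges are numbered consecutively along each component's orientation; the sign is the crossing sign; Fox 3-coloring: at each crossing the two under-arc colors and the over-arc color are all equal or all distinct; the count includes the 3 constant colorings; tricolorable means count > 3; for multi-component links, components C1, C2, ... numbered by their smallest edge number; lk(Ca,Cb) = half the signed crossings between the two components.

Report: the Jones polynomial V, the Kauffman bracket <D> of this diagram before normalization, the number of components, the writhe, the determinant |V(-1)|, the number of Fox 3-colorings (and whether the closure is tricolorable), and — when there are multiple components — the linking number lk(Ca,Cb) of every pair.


Jones polynomial: V(q) = q + q^3 - q^4
<D> = -A^-4 + 1 + A^8; writhe +4
components 1, writhe +4 (14 crossings)
3-colorings: 9 of 3^14, det 3 — tricolorable
note: V spans 3 powers of q: at least 3 crossings in any diagram


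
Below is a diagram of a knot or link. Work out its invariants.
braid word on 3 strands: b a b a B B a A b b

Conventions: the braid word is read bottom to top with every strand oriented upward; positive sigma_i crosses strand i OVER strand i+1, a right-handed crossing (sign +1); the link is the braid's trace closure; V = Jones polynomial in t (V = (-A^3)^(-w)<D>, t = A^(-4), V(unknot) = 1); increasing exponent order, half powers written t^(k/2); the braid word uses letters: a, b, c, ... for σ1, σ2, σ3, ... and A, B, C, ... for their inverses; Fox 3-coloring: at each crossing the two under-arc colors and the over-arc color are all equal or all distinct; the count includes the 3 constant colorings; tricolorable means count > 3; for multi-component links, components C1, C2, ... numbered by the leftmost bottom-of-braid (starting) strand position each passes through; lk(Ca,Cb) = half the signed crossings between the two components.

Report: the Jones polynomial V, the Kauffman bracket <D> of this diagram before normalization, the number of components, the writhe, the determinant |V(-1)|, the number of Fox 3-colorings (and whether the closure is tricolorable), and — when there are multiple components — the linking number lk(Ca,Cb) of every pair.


Jones polynomial: V(t) = t + t^3 - t^4
<D> = -A^-4 + 1 + A^8; writhe +4
components 1, writhe +4 (10 crossings)
3-colorings: 9 of 3^10, det 3 — tricolorable
note: V spans 3 powers of t: at least 3 crossings in any diagram


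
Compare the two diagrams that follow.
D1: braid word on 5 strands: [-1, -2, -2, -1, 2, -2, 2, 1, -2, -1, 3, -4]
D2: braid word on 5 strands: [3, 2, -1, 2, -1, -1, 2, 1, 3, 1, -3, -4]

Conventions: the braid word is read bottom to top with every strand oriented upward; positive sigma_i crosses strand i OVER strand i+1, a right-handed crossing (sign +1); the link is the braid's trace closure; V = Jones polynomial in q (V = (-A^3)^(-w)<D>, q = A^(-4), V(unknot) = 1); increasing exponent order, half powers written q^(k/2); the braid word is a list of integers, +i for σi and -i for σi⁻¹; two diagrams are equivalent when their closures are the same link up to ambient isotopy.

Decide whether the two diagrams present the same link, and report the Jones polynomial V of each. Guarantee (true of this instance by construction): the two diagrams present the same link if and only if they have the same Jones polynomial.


equivalent: no
V(D1) = -q^-6 + q^-5 - q^-4 + 2q^-3 - q^-2 + q^-1  (w -4, c 12, <D> = A^-8 - A^-4 + 2 - A^4 + A^8 - A^12)
D2 (bracket -A^-14 + A^-10 - A^-6 + 2A^-2 - A^2 + 2A^6 - A^10; 12 crossings at w = +2): V = -q^-1 + 2 - q + 2q^2 - q^3 + q^4 - q^5
why: 2 values of V(q) split the 2 diagrams


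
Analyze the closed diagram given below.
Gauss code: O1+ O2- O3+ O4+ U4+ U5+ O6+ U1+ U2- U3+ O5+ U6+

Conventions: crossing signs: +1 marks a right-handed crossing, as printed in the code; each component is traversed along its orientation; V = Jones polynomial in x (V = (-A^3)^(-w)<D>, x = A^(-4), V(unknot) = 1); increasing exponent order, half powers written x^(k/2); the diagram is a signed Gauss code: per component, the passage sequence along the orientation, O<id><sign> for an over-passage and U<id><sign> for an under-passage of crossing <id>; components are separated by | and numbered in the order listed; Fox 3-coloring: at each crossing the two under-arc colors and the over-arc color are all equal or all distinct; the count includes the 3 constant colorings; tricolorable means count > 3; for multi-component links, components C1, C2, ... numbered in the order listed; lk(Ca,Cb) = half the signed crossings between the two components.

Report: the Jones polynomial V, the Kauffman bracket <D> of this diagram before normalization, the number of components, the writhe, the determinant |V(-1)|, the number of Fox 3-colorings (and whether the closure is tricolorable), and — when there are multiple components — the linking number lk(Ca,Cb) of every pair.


Jones polynomial: V(x) = x + x^3 - x^4
<D> = -A^-4 + 1 + A^8; writhe +4
components 1, writhe +4 (6 crossings)
3-colorings: 9 of 3^6, det 3 — tricolorable
note: the span of V is 3, forcing >= 3 crossings in any diagram


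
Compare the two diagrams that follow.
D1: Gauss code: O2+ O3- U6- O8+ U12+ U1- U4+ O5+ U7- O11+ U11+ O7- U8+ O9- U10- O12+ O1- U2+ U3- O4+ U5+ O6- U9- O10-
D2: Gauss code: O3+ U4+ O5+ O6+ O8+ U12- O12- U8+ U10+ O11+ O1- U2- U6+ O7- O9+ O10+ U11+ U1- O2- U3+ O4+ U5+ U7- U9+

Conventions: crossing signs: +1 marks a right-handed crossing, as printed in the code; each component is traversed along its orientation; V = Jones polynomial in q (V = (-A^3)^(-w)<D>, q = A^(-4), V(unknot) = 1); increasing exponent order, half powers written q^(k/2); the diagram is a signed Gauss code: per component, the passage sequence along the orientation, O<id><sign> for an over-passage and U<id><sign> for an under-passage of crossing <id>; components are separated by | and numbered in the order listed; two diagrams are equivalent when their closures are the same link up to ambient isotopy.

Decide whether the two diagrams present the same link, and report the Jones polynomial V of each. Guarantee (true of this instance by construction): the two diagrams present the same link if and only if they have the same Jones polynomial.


same link: no
V(D1) = -q^-3 + 2q^-2 - 2q^-1 + 3 - 2q + 2q^2 - q^3  [12 crossings, <D> = -A^-12 + 2A^-8 - 2A^-4 + 3 - 2A^4 + 2A^8 - A^12, w = 0]
V(D2) = q + q^3 - q^4  (w +4, c 12, <D> = -A^-4 + 1 + A^8)
note: comparing 2 Jones polynomials yields 2 groups


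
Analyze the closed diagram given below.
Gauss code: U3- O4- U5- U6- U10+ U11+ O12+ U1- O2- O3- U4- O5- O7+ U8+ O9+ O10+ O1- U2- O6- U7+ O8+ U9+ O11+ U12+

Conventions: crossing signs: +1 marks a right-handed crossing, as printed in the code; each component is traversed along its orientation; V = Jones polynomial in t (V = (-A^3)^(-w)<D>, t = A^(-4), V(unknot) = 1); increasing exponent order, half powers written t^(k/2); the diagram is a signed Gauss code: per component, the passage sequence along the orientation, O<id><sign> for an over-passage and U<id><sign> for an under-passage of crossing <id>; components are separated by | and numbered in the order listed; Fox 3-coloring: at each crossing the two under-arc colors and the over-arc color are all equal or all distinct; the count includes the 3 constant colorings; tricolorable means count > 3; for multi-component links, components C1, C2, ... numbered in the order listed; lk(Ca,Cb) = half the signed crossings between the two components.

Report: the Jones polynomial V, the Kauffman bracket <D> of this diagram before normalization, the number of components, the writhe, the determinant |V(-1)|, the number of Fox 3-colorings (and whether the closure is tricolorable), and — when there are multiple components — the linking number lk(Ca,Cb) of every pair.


V = -t^-3 + 2t^-2 - 2t^-1 + 3 - 2t + 2t^2 - t^3
<D> = -A^-12 + 2A^-8 - 2A^-4 + 3 - 2A^4 + 2A^8 - A^12 (w = 0)
1 component over 12 crossings, w = 0
3 Fox colorings among 3^12, |V(-1)| = 13: not tricolorable
why: w = 0 (over 12 crossings) is diagram-only; (-A^3)^(0) removes it from V


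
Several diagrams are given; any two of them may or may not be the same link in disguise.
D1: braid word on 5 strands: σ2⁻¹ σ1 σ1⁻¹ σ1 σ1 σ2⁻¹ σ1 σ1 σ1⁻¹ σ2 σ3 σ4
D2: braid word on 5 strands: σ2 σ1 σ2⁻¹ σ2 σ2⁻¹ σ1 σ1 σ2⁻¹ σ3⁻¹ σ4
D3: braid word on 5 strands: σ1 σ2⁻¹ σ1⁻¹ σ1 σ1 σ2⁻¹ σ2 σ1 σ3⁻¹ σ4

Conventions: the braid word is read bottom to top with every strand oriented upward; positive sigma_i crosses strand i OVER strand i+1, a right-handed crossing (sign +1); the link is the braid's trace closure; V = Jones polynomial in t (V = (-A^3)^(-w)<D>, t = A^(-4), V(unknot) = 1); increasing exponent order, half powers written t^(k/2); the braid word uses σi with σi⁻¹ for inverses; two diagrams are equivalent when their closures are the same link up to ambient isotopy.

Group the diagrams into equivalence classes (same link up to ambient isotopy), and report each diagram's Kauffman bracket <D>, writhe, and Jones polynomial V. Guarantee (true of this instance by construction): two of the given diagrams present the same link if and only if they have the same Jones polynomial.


classes: {D1, D2, D3}
V(D1) = t + t^3 - t^4  [12 crossings, <D> = -A^-4 + 1 + A^8, w = +4]
V(D2) = t + t^3 - t^4  [10 crossings, <D> = -A^-10 + A^-6 + A^2, w = +2]
V(D3) = t + t^3 - t^4  [10 crossings, <D> = -A^-10 + A^-6 + A^2, w = +2]
note: all 3 diagrams share one V(t), hence one class


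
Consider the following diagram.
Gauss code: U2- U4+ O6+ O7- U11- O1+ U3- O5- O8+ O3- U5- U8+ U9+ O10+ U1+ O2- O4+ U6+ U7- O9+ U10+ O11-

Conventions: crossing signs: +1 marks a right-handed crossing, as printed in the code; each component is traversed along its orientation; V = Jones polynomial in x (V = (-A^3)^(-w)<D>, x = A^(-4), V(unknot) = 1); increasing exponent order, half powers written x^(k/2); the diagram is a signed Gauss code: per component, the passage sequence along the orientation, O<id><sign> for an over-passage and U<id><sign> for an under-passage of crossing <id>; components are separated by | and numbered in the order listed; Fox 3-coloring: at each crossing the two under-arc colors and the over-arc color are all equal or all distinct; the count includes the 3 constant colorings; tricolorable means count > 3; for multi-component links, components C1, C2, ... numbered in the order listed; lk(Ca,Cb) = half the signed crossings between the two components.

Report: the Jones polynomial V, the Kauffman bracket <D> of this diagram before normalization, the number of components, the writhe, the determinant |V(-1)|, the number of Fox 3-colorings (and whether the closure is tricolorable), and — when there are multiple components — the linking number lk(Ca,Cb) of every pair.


V(x) = x + x^3 - x^4
bracket: A^-13 - A^-9 - A^-1, w = +1
1 component, writhe +1, over 11 crossings
det 3, colorings 9 of 3^11 — tricolorable
observation: the span of V is 3, forcing >= 3 crossings in any diagram


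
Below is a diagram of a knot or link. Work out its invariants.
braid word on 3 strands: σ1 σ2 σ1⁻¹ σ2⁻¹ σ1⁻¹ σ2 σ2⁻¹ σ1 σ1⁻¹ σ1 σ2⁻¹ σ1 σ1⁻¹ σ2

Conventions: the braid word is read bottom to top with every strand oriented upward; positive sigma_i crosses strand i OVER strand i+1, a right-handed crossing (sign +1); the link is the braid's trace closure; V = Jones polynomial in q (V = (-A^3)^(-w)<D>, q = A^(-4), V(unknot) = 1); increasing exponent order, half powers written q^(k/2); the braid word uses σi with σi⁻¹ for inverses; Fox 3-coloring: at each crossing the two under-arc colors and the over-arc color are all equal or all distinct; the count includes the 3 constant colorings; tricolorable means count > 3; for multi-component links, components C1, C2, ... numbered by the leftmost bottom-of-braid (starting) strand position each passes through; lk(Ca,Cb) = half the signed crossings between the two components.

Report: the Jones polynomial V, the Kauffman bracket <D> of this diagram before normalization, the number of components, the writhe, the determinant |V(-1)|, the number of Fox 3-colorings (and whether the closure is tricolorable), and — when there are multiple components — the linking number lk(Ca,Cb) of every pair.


Jones polynomial: V(q) = 1
<D> = 1; writhe 0
components 1, writhe 0 (14 crossings)
3-colorings: 3 of 3^14, det 1 — not tricolorable
note: det 1 = |V(-1)|; not divisible by 3, so not tricolorable


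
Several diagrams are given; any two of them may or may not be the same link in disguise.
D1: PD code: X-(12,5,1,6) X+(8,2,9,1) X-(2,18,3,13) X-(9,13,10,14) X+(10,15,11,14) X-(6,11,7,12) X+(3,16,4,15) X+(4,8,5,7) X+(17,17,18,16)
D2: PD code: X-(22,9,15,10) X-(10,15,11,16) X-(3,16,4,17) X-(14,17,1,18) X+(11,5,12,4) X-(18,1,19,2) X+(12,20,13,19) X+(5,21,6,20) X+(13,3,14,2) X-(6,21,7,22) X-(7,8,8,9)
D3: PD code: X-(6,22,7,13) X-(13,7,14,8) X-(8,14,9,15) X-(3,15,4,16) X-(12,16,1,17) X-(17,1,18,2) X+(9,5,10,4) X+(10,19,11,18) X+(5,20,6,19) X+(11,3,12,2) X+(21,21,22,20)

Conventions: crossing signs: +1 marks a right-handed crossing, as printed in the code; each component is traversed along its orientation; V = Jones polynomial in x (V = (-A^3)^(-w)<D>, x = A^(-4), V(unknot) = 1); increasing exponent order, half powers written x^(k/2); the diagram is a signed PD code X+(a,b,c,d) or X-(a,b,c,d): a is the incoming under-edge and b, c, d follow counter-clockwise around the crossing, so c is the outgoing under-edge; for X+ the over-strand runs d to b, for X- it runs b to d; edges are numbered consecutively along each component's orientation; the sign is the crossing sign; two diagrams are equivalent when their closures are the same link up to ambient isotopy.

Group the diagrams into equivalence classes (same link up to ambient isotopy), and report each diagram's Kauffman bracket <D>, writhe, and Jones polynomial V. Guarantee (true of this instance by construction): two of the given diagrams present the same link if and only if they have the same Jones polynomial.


grouping into links: {D1} | {D2, D3}
V(D1) = -x^(-5/2) - x^(5/2)  (w +1, c 9, <D> = A^-7 + A^13)
V(D2) = -x^(-9/2) - x^(-5/2) + x^(-3/2) - x^(-1/2)  [11 crossings, <D> = A^-7 - A^-3 + A + A^9, w = -3]
D3 (bracket A^-1 - A^3 + A^7 + A^15; 11 crossings at w = -1): V = -x^(-9/2) - x^(-5/2) + x^(-3/2) - x^(-1/2)
why: V(x) takes 2 values over 3 diagrams, fixing the grouping


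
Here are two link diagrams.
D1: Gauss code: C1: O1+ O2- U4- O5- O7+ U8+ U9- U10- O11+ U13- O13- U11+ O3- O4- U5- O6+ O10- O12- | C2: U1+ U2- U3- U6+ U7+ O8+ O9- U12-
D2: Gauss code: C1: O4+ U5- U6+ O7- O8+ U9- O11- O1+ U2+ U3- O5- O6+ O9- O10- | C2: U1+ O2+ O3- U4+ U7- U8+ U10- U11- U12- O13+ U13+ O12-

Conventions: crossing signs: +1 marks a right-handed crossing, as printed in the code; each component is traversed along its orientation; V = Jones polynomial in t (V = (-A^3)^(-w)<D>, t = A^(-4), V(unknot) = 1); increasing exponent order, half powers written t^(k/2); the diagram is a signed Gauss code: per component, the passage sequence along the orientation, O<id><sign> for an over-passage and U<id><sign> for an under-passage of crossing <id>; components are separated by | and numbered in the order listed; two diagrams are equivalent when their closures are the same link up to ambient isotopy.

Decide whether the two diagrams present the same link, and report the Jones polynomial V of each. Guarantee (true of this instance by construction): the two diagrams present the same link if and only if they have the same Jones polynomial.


same link: no
V(D1) = t^(-9/2) - t^(-5/2) - t^(-3/2) - t^(-1/2)  [13 crossings, <D> = A^-7 + A^-3 + A - A^9, w = -3]
V(D2) = -t^(-1/2) - t^(1/2)  [13 crossings, <D> = A^-5 + A^-1, w = -1]
insight: 2 values of V(t) split the 2 diagrams


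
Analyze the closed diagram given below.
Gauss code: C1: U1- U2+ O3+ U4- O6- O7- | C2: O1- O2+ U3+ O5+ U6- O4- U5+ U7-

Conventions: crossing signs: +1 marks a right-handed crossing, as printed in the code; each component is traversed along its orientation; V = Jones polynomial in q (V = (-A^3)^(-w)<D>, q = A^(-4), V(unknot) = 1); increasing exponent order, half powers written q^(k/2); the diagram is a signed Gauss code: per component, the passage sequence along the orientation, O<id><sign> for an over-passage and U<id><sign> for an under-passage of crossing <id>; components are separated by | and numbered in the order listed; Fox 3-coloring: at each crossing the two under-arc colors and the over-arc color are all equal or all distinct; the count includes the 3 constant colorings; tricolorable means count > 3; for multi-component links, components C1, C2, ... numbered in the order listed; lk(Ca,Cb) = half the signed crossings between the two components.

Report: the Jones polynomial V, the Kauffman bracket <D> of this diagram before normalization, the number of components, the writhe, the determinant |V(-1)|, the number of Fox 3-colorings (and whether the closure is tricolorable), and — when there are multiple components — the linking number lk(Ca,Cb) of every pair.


Jones polynomial: V(q) = -q^(-5/2) - q^(-1/2)
<D> = A^-1 + A^7; writhe -1
components 2, writhe -1 (7 crossings)
linking number lk(C1,C2) = -1
3-colorings: 3 of 3^7, det 2 — not tricolorable
note: w = -1 shifts under R1 moves; the (-A^3)^(1) factor cancels that in V


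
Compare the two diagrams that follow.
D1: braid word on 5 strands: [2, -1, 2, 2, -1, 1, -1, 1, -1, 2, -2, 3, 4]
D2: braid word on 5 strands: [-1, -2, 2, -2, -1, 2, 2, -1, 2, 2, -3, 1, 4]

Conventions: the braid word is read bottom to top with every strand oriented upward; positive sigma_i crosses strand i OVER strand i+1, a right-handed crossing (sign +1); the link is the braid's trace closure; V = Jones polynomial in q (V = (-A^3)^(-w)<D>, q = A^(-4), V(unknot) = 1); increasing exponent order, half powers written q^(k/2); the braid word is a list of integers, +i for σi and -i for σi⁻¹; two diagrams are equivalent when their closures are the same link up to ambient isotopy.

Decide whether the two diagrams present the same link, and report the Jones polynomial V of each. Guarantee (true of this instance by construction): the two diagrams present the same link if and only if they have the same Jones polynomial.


equivalent: yes
D1 (bracket -A^-5 + 2A^-1 - A^3 + 2A^7 - A^11 + A^15; 13 crossings at w = +3): V = -q^(-3/2) + q^(-1/2) - 2q^(1/2) + q^(3/2) - 2q^(5/2) + q^(7/2)
D2 (bracket -A^-11 + 2A^-7 - A^-3 + 2A - A^5 + A^9; 13 crossings at w = +1): V = -q^(-3/2) + q^(-1/2) - 2q^(1/2) + q^(3/2) - 2q^(5/2) + q^(7/2)
key observation: from 13 to 13 crossings by R-moves: one link, two diagrams


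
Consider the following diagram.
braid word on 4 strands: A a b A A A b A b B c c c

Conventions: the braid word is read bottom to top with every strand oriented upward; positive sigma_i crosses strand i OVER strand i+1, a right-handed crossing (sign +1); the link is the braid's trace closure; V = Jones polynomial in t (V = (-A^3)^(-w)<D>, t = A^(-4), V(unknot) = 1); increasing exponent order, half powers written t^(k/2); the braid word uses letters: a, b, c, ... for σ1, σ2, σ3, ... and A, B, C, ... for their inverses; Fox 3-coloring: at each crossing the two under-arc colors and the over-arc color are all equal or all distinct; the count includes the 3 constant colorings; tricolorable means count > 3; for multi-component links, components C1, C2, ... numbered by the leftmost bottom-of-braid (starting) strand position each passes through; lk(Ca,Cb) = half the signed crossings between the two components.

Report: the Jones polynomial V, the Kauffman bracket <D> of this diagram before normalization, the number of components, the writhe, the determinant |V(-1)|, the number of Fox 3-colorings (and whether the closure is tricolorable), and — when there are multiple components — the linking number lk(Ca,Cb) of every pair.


V(t) = t^-4 - 2t^-3 + 3t^-2 - 5t^-1 + 6 - 5t + 5t^2 - 3t^3 + 2t^4 - t^5
bracket: A^-17 - 2A^-13 + 3A^-9 - 5A^-5 + 5A^-1 - 6A^3 + 5A^7 - 3A^11 + 2A^15 - A^19, w = +1
1 component, writhe +1, over 13 crossings
det 33, colorings 9 of 3^13 — tricolorable
observation: the word shrinks to σ2 σ1⁻¹ σ1⁻¹ σ1⁻¹ σ2 σ1⁻¹ σ3 σ3 σ3 after cancelling


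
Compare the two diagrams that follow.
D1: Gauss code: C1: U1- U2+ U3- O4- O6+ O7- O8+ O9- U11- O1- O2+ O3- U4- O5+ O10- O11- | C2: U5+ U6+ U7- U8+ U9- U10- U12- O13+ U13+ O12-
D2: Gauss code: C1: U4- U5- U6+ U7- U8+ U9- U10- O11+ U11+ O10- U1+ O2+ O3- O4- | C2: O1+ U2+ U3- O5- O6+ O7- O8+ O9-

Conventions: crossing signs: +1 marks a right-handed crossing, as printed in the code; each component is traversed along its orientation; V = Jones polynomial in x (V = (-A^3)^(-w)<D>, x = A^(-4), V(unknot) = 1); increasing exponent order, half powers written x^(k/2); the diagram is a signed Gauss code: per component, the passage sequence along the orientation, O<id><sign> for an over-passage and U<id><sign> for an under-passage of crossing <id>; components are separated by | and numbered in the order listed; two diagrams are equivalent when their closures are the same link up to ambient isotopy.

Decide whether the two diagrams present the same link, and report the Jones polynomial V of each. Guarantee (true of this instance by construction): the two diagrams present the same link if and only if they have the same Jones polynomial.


equivalent: no
D1 (bracket A^-7 + A^-3 + A - A^9; 13 crossings at w = -3): V = x^(-9/2) - x^(-5/2) - x^(-3/2) - x^(-1/2)
D2 (bracket A^-5 + A^-1; 11 crossings at w = -1): V = -x^(-1/2) - x^(1/2)
key observation: 2 classes among 2 diagrams; unequal V(x) rules out equality
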